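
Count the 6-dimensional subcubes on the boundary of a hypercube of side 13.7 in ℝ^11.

Number of 6-faces = C(11,6) · 2^(11-6) = 462 · 32 = 14784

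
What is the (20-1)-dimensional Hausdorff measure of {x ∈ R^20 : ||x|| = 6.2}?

S_20(6.2) = 2·π^(20/2)·(6.2)^19 / Γ(20/2) ≈ 5.86419e+14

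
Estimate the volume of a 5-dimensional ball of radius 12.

Volume = π^{5/2}·(12)^5/Γ(7/2) = 663552·π^2/5 ≈ 1.3098e+06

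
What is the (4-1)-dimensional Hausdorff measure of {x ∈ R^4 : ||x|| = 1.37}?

The surface area of an n-ball is 2π^(n/2) r^(n-1) / Γ(n/2). For n=4, r=1.37: 50.7565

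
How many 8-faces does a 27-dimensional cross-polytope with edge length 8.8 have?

Number of 8-faces = 2^(8+1) · C(27,8+1) = 512 · 4686825 = 2399654400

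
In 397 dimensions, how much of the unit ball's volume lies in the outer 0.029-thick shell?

Shell fraction = 1 - (1-0.029)^397 ≈ 0.999992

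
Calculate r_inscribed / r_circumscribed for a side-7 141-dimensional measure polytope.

Ratio = (s/2)/(s√141/2) = 141^(-1/2) ≈ 0.0842152.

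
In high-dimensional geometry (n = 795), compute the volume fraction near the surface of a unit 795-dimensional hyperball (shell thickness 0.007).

1 - (1-0.007)^795 ≈ 0.996245 ≈ 99.62%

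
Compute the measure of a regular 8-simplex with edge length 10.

Volume = 10^8 · √(9/2^8) / 8! ≈ 465.03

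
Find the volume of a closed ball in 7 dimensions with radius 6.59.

Volume = π^{7/2}·(6.59)^7/Γ(9/2) ≈ 2.55022e+06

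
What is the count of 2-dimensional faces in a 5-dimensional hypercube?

Choose 2 of 5 axes to span the face (C(5,2) = 10 ways), then fix each of the remaining 3 coordinates at one of its two extreme values (2^3 = 8 ways): 10·8 = 80.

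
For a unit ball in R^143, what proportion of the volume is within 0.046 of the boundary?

Shell fraction = 1 - (1-0.046)^143 ≈ 0.99881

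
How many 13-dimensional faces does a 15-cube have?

An n-cube has C(n,k)·2^(n-k) k-faces. Here C(15,13)·2^2 = 105·4 = 420.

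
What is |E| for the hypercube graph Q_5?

Number of 1-faces = C(5,1)·2^(5-1) = 5·16 = 80.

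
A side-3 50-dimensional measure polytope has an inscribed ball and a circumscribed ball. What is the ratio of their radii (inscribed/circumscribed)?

For an n-cube of any side s, the inradius is s/2 and the circumradius is s√n/2, so the ratio is 1/√50 ≈ 0.141421.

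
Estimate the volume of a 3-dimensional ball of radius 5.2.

V_3(5.2) = π^(3/2) · (5.2)^3 / Γ(3/2 + 1) ≈ 588.977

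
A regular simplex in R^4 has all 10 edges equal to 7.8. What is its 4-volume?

Volume = 7.8^4 · √(5/2^4) / 4! ≈ 86.2169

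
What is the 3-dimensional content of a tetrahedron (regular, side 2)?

Volume = (√2/12) · 2³ = 0.942809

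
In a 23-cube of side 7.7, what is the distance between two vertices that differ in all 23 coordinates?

d = √(7.7² + 7.7² + ... + 7.7²) [23 terms] = √(23·7.7²) = 7.7√23 ≈ 36.9279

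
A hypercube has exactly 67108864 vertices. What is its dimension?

n = log_2(67108864) = 26.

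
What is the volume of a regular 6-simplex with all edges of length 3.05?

V = (3.05^6 / 6!) · √((6+1) / 2^6) ≈ 0.369765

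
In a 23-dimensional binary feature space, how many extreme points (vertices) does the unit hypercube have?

The 23-cube has 2^23 = 8388608 vertices.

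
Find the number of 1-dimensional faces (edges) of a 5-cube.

The 5-cube has n·2^(n-1) = 5·2^4 = 5·16 = 80 edges.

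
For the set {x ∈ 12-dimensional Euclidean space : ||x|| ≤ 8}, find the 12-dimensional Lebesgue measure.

Volume = π^{12/2}·(8)^12/Γ(7) = 4294967296·π^6/45 ≈ 9.17586e+10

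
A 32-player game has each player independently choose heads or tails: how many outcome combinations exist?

An n-cube has 2^n vertices; for n = 32 that is 2^32 = 4294967296.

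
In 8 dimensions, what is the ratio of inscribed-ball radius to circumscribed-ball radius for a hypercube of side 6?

r_in / r_out = (6/2) / (6√8/2) = 1/√8 ≈ 0.353553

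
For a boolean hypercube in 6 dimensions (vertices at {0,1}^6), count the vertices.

Each vertex is a binary string of length 6, so there are 2^6 = 64.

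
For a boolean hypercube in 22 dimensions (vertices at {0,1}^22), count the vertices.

The 22-cube has 2^22 = 4194304 vertices.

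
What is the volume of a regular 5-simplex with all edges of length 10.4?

V_5 = √(6) · 10.4^5 / (5! · 2^(5/2)) ≈ 439.022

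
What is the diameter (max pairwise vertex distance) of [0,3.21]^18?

d = √(3.21² + 3.21² + ... + 3.21²) [18 terms] = √(18·3.21²) = 3.21√18 ≈ 13.6189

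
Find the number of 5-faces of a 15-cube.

An n-cube has C(n,k)·2^(n-k) k-faces. Here C(15,5)·2^10 = 3003·1024 = 3075072.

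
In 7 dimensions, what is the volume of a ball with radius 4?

V_7(4) = π^(7/2) · (4)^7 / Γ(7/2 + 1) = 262144·π^3/105 ≈ 77410.6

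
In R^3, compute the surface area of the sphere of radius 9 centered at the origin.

S = n·V_n(r)/r = 3·V_3(9)/9 (volume-to-surface relation), giving 4πr² = 4π·(9)² ≈ 1017.88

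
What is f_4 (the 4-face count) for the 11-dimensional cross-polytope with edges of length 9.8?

Each 4-face is the convex hull of 5 vertices, one chosen as ±e_i from each of 5 distinct axes: 2^5·C(11,5) = 14784.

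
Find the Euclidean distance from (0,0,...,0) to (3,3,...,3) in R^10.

||(3,3,...,3)|| = √(10)·3 ≈ 9.48683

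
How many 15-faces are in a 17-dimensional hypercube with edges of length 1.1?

An n-cube has C(n,k)·2^(n-k) k-faces. Here C(17,15)·2^2 = 136·4 = 544.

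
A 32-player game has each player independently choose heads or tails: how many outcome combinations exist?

Each vertex is a binary string of length 32, so there are 2^32 = 4294967296.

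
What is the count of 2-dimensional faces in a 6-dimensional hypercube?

An n-cube has C(n,k)·2^(n-k) k-faces. Here C(6,2)·2^4 = 15·16 = 240.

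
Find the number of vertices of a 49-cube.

An n-cube has 2^n vertices; for n = 49 that is 2^49 = 562949953421312.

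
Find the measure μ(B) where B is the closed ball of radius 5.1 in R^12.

V_12(5.1) = π^(12/2) · (5.1)^12 / Γ(12/2 + 1) ≈ 4.13437e+08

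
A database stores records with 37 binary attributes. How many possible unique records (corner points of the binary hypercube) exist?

Each vertex is a binary string of length 37, so there are 2^37 = 137438953472.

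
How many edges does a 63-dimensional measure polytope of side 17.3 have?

Number of 1-faces = C(63,1)·2^(63-1) = 63·4611686018427387904 = 290536219160925437952.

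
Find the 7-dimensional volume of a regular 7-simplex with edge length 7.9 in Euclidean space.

V = (7.9^7 / 7!) · √((7+1) / 2^7) ≈ 95.2575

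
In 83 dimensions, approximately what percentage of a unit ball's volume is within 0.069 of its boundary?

1 - (1-0.069)^83 ≈ 0.997353 ≈ 99.74%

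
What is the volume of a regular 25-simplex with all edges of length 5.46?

Volume = 5.46^25 · √(26/2^25) / 25! ≈ 1.5268e-10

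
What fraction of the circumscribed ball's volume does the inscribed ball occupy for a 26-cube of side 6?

V_in/V_out = n^(-n/2) = 26^(-26/2) ≈ 4.03038e-19.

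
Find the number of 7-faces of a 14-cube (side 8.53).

Number of 7-faces = C(14,7) · 2^(14-7) = 3432 · 128 = 439296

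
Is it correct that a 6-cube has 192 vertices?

False. The 6-cube has 2^6 = 64 vertices.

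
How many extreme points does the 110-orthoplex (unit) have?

Number of vertices = 2n = 220.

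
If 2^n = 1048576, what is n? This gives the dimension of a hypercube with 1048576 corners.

2^n = 1048576 ⇒ n = log_2(1048576) = 20.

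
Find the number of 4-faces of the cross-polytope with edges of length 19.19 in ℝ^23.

Each 4-face is the convex hull of 5 vertices, one chosen as ±e_i from each of 5 distinct axes: 2^5·C(23,5) = 1076768.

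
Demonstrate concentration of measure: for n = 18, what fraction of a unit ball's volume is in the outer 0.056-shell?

1 - (1-0.056)^18 ≈ 0.645598 ≈ 64.56%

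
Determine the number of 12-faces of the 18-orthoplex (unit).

An n-cross-polytope has 2^(k+1)·C(n,k+1) k-faces. Here 2^13·C(18,13) = 8192·8568 = 70189056.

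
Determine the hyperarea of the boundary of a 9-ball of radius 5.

The surface area of an n-ball is 2π^(n/2) r^(n-1) / Γ(n/2). For n=9, r=5: 2500000·π^4/21 ≈ 1.15963e+07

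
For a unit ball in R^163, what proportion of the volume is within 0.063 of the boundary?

V(inner)/V(outer) = ((1-0.063)/1)^163 ≈ 2.475e-05, so the shell fraction is 0.999975.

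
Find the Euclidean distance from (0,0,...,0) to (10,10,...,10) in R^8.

Diagonal = √8 · 10 ≈ 28.2843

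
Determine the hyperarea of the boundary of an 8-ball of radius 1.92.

S_8(1.92) = 2·π^(8/2)·(1.92)^7 / Γ(8/2) ≈ 3123.11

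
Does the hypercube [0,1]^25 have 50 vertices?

False. The 25-cube has 2^25 = 33554432 vertices.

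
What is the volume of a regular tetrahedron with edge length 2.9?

Volume = (√2/12) · 2.9³ = 2.87427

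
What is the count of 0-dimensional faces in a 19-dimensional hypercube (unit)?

Choose 0 of 19 axes to span the face (C(19,0) = 1 way), then fix each of the remaining 19 coordinates at one of its two extreme values (2^19 = 524288 ways): 1·524288 = 524288.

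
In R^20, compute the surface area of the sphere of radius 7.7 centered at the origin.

|∂B_20(7.7)| ≈ 3.59823e+16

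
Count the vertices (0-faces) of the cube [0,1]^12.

An n-cube has 2^n vertices; for n = 12 that is 2^12 = 4096.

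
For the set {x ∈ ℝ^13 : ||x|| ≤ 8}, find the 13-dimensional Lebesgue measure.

V_13(8) = π^(13/2) · (8)^13 / Γ(13/2 + 1) = 70368744177664·π^6/135135 ≈ 5.00623e+11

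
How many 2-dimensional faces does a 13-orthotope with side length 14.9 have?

Number of 2-faces = C(13,2) · 2^(13-2) = 78 · 2048 = 159744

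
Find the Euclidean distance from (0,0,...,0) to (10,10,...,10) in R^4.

Diagonal = √4 · 10 = 20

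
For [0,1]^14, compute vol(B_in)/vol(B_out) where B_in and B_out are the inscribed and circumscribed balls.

V_in / V_out = (r_in/r_out)^14 = (1/√14)^14 = 14^(-14/2) ≈ 9.48645e-09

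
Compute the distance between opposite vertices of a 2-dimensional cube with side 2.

Diagonal = √2 · 2 ≈ 2.82843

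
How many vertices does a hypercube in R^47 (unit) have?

Number of vertices = 2^47 = 140737488355328.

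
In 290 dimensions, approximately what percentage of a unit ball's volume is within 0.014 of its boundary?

1 - (1-0.014)^290 ≈ 0.983239 ≈ 98.32%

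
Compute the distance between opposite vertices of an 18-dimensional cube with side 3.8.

Diagonal = √18 · 3.8 ≈ 16.122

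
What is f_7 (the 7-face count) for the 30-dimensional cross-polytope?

f_7(30-orthoplex) = 2^8 · (30 choose 8) = 1498348800.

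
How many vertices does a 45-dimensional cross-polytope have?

The 45-dimensional cross-polytope has 2n = 2·45 = 90 vertices.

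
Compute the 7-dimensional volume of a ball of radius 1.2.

The n-ball volume is π^(n/2)·r^n/Γ(n/2+1). With n=7, r=1.2: V ≈ 16.9297.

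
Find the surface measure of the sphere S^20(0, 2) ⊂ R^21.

S_21(2) = 2·π^(21/2)·(2)^20 / Γ(21/2) = 2147483648·π^10/654729075 ≈ 307162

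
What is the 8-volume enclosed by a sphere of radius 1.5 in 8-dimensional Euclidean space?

Volume = π^{8/2}·(1.5)^8/Γ(5) = 2187·π^4/2048 ≈ 104.02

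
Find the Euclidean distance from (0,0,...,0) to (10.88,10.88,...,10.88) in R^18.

d = √(10.88² + 10.88² + ... + 10.88²) [18 terms] = √(18·10.88²) = 10.88√18 ≈ 46.1599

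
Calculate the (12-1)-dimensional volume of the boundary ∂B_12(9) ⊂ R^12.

S = n·V_n(r)/r = 12·V_12(9)/9 (volume-to-surface relation), giving 10460353203·π^6/20 ≈ 5.02824e+11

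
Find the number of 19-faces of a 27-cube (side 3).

Choose 19 of 27 axes to span the face (C(27,19) = 2220075 ways), then fix each of the remaining 8 coordinates at one of its two extreme values (2^8 = 256 ways): 2220075·256 = 568339200.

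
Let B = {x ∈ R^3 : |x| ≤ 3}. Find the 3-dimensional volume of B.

The n-ball volume is π^(n/2)·r^n/Γ(n/2+1). With n=3, r=3: V = 36·π ≈ 113.097.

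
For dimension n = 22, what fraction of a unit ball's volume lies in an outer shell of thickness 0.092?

1 - (1-0.092)^22 ≈ 0.880357 ≈ 88.04%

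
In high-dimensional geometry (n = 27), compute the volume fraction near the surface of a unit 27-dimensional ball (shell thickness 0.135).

1 - (1-0.135)^27 ≈ 0.980073 ≈ 98.01%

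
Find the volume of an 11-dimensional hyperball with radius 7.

V = 18078415936·π^5/1485 ≈ 3.72549e+09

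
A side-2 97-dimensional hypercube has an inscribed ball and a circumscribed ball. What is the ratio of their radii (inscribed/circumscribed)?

r_in = 2/2 (half the side); r_out = 2√97/2 (half the diagonal). Ratio = 1/√97 ≈ 0.101535.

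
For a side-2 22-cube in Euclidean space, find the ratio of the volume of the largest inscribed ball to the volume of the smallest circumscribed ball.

Volume scales as r^n, and r_in/r_out = 1/√22, giving (1/√22)^22 ≈ 1.7114e-15.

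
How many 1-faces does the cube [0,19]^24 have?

An n-cube has n·2^(n-1) edges. With n = 24: 24·8388608 = 201326592.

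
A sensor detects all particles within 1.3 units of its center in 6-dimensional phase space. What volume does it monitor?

Volume = π^{6/2}·(1.3)^6/Γ(4) ≈ 24.9436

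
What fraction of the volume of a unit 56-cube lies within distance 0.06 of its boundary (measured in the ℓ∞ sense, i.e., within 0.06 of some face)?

The inner cube has side 1-2·0.06 = 0.88 and volume (0.88)^56 ≈ 0.0007781, so the shell holds 0.999222 of the volume.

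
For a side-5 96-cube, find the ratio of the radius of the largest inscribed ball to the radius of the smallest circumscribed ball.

r_in = 5/2 (half the side); r_out = 5√96/2 (half the diagonal). Ratio = 1/√96 ≈ 0.102062.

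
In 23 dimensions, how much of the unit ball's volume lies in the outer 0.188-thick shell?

1 - (1-0.188)^23 ≈ 0.991686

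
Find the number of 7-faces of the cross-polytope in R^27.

Each 7-face is the convex hull of 8 vertices, one chosen as ±e_i from each of 8 distinct axes: 2^8·C(27,8) = 568339200.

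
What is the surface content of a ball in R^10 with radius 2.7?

The surface area of an n-ball is 2π^(n/2) r^(n-1) / Γ(n/2). For n=10, r=2.7: 194465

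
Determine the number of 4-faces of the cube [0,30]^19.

Number of 4-faces = C(19,4) · 2^(19-4) = 3876 · 32768 = 127008768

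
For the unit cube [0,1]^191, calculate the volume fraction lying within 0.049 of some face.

1 - (1 - 2·0.049)^191 = 1 - 0.902^191 ≈ 0.9999999972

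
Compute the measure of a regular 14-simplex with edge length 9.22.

For a regular n-simplex with edge a, V = (a^n / n!)·√((n+1)/2^n). With a=9.22, n=14: V ≈ 11.1342.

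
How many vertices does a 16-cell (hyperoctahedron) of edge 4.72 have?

The vertices are ±e_1, ..., ±e_4, so there are 2·4 = 8.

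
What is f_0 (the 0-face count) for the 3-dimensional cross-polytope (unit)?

An n-cross-polytope has 2^(k+1)·C(n,k+1) k-faces. Here 2^1·C(3,1) = 2·3 = 6.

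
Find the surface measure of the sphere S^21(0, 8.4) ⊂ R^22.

S_22(8.4) = 2·π^(22/2)·(8.4)^21 / Γ(22/2) ≈ 4.16659e+18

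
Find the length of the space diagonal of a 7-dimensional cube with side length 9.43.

The space diagonal of an n-cube of side s is s√n. Here 9.43·√7 ≈ 24.9494.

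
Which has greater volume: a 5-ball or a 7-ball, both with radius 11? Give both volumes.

V_5(11) ≈ 847738. V_7(11) ≈ 9.20723e+07. The 7-ball is larger.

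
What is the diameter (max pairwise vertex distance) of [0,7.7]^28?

Diagonal = √28 · 7.7 ≈ 40.7446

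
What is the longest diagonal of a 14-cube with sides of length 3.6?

The space diagonal of an n-cube of side s is s√n. Here 3.6·√14 ≈ 13.47.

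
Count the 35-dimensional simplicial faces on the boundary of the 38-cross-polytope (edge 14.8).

Each 35-face is the convex hull of 36 vertices, one chosen as ±e_i from each of 36 distinct axes: 2^36·C(38,36) = 48309792145408.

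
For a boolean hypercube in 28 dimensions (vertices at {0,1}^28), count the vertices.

An n-cube has 2^n vertices; for n = 28 that is 2^28 = 268435456.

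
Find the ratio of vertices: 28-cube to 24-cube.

The 28-cube has 2^28 = 268435456 vertices. The 24-cube has 2^24 = 16777216 vertices. Ratio: 268435456/16777216 = 16.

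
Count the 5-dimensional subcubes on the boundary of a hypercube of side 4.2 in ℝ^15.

Number of 5-faces = C(15,5) · 2^(15-5) = 3003 · 1024 = 3075072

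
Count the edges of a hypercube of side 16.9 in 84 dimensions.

Each of the 2^84 = 19342813113834066795298816 vertices has degree 84; total edges = 84·2^84/2 = 812398150781030805402550272.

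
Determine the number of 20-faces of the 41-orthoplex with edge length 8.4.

f_20(41-orthoplex) = 2^21 · (41 choose 21) = 564404288948797440.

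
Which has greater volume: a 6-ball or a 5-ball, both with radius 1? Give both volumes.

V_6(1) ≈ 5.16771. V_5(1) ≈ 5.26379. The 5-ball is larger.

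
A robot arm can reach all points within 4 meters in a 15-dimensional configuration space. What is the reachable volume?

Volume = π^{15/2}·(4)^15/Γ(17/2) = 274877906944·π^7/2027025 ≈ 4.09572e+08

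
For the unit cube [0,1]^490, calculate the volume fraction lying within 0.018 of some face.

1 - (1 - 2·0.018)^490 = 1 - 0.964^490 ≈ 0.9999999842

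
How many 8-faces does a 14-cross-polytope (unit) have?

Number of 8-faces = 2^(8+1) · C(14,8+1) = 512 · 2002 = 1025024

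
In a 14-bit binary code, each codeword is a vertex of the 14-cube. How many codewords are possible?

Number of vertices = 2^14 = 16384.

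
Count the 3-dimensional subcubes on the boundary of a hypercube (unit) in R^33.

Number of 3-faces = C(33,3) · 2^(33-3) = 5456 · 1073741824 = 5858335391744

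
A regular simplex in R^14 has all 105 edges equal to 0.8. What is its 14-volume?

For a regular n-simplex with edge a, V = (a^n / n!)·√((n+1)/2^n). With a=0.8, n=14: V ≈ 1.52647e-14.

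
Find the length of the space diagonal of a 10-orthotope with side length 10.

d = √(10² + 10² + ... + 10²) [10 terms] = √(10·10²) = 10√10 ≈ 31.6228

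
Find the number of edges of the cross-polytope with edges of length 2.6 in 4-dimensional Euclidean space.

Each 1-face is the convex hull of 2 vertices, one chosen as ±e_i from each of 2 distinct axes: 2^2·C(4,2) = 24.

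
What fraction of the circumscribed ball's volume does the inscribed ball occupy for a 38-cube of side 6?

V_in / V_out = (r_in/r_out)^38 = (1/√38)^38 = 38^(-38/2) ≈ 9.64077e-31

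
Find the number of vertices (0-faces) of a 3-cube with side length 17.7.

f_0(3-cube) = (3 choose 0) · 2^3 = 8.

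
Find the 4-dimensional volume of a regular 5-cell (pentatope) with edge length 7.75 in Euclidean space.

Volume = 7.75^4 · √(5/2^4) / 4! ≈ 84.0273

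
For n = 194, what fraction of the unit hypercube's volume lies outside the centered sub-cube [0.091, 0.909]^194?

1 - (1 - 2·0.091)^194 = 1 - 0.818^194 ≈ 1 - 1.186e-17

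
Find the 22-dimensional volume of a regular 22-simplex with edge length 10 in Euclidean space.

V_22 = √(23) · 10^22 / (22! · 2^(22/2)) ≈ 0.0208337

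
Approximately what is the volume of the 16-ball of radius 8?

Volume = π^{16/2}·(8)^16/Γ(9) = 2199023255552·π^8/315 ≈ 6.62397e+13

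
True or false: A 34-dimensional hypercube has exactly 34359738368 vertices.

False. The 34-cube has 2^34 = 17179869184 vertices.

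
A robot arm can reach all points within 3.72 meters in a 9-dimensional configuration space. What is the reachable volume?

The n-ball volume is π^(n/2)·r^n/Γ(n/2+1). With n=9, r=3.72: V ≈ 449991.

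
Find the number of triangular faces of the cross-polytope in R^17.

An n-cross-polytope has 2^(k+1)·C(n,k+1) k-faces. Here 2^3·C(17,3) = 8·680 = 5440.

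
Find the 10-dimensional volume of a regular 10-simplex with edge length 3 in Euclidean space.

V_10 = √(11) · 3^10 / (10! · 2^(10/2)) ≈ 0.00168654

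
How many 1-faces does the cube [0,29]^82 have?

Each of the 2^82 = 4835703278458516698824704 vertices has degree 82; total edges = 82·2^82/2 = 198263834416799184651812864.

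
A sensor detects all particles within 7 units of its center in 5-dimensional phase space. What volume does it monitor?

The n-ball volume is π^(n/2)·r^n/Γ(n/2+1). With n=5, r=7: V = 134456·π^2/15 ≈ 88468.5.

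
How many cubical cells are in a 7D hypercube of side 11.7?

Choose 3 of 7 axes to span the face (C(7,3) = 35 ways), then fix each of the remaining 4 coordinates at one of its two extreme values (2^4 = 16 ways): 35·16 = 560.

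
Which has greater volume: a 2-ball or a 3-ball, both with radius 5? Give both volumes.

V_2(5) ≈ 78.5398. V_3(5) ≈ 523.599. The 3-ball is larger.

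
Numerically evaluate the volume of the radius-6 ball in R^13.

Volume = π^{13/2}·(6)^13/Γ(15/2) = 61917364224·π^6/5005 ≈ 1.18934e+10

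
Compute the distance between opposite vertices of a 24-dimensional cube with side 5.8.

d = √(5.8² + 5.8² + ... + 5.8²) [24 terms] = √(24·5.8²) = 5.8√24 ≈ 28.4141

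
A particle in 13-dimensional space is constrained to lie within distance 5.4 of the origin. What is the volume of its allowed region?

Volume = π^{13/2}·(5.4)^13/Γ(15/2) ≈ 3.02315e+09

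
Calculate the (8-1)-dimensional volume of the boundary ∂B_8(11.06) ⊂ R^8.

S = n·V_n(r)/r = 8·V_8(11.06)/11.06 (volume-to-surface relation), giving 6.57301e+08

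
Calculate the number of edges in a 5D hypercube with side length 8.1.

The 5-cube has n·2^(n-1) = 5·2^4 = 5·16 = 80 edges.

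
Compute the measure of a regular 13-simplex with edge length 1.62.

V = (1.62^13 / 13!) · √((13+1) / 2^13) ≈ 3.51386e-09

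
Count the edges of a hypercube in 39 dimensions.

Number of 1-faces = C(39,1)·2^(39-1) = 39·274877906944 = 10720238370816.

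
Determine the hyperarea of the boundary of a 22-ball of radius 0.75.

The surface area of an n-ball is 2π^(n/2) r^(n-1) / Γ(n/2). For n=22, r=0.75: 0.000385658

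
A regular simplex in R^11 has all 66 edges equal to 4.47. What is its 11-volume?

Volume = 4.47^11 · √(12/2^11) / 11! ≈ 0.0272994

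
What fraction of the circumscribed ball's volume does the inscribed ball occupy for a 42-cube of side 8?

V_in / V_out = (r_in/r_out)^42 = (1/√42)^42 = 42^(-42/2) ≈ 8.1614e-35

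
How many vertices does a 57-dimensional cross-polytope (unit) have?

An n-cross-polytope has 2n vertices; here n = 57, giving 114.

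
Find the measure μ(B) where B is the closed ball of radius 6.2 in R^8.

Volume = π^{8/2}·(6.2)^8/Γ(5) ≈ 8.8618e+06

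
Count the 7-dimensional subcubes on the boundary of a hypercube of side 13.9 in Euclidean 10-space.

f_7(10-cube) = (10 choose 7) · 2^3 = 960.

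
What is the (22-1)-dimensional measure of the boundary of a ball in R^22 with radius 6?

The surface area of an n-ball is 2π^(n/2) r^(n-1) / Γ(n/2). For n=22, r=6: 2115832430592·π^11/175 ≈ 3.55707e+15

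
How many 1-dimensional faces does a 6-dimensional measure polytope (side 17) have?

f_1(6-cube) = (6 choose 1) · 2^5 = 192.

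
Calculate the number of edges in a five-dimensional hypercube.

Number of 1-faces = C(5,1)·2^(5-1) = 5·16 = 80.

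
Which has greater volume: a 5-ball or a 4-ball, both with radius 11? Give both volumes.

V_5(11) ≈ 847738. V_4(11) ≈ 72250.4. The 5-ball is larger.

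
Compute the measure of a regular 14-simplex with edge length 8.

V_14 = √(15) · 8^14 / (14! · 2^(14/2)) ≈ 1.52647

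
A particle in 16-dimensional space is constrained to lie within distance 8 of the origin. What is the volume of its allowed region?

V = 2199023255552·π^8/315 ≈ 6.62397e+13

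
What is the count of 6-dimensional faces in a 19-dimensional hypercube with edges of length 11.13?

An n-cube has C(n,k)·2^(n-k) k-faces. Here C(19,6)·2^13 = 27132·8192 = 222265344.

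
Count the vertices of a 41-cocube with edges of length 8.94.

The 41-dimensional cross-polytope has 2n = 2·41 = 82 vertices.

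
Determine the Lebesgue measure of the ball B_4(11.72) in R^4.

The n-ball volume is π^(n/2)·r^n/Γ(n/2+1). With n=4, r=11.72: V ≈ 93106.5.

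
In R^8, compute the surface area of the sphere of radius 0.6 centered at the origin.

The surface area of an n-ball is 2π^(n/2) r^(n-1) / Γ(n/2). For n=8, r=0.6: 0.908944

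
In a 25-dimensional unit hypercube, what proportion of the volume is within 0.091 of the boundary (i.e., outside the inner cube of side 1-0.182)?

1 - (1 - 2·0.091)^25 = 1 - 0.818^25 ≈ 0.993411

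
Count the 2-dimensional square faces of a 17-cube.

Choose 2 of 17 axes to span the face (C(17,2) = 136 ways), then fix each of the remaining 15 coordinates at one of its two extreme values (2^15 = 32768 ways): 136·32768 = 4456448.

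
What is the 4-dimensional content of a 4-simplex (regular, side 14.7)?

For a regular n-simplex with edge a, V = (a^n / n!)·√((n+1)/2^n). With a=14.7, n=4: V ≈ 1087.63.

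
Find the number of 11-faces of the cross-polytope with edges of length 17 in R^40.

Each 11-face is the convex hull of 12 vertices, one chosen as ±e_i from each of 12 distinct axes: 2^12·C(40,12) = 22883751854080.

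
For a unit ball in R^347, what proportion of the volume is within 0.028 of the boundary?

1 - (1-0.028)^347 ≈ 0.999947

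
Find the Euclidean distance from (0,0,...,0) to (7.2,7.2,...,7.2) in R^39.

||(7.2,7.2,...,7.2)|| = √(39)·7.2 ≈ 44.964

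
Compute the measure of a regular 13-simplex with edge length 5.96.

V_13 = √(14) · 5.96^13 / (13! · 2^(13/2)) ≈ 0.0794859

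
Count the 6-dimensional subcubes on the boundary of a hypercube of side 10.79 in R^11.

f_6(11-cube) = (11 choose 6) · 2^5 = 14784.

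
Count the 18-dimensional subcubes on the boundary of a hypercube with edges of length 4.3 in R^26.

An n-cube has C(n,k)·2^(n-k) k-faces. Here C(26,18)·2^8 = 1562275·256 = 399942400.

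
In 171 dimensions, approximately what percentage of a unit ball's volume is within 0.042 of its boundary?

1 - (1-0.042)^171 ≈ 0.999349 ≈ 99.93%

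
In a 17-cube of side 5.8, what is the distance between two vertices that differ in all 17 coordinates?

||(5.8,5.8,...,5.8)|| = √(17)·5.8 ≈ 23.914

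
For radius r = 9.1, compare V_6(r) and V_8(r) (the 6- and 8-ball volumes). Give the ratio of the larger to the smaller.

V_6(9.1) ≈ 2.93459e+06, V_8(9.1) ≈ 1.90862e+08. The 8-ball is larger by a factor of 65.04.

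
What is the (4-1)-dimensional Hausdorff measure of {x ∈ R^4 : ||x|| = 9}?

S = n·V_n(r)/r = 4·V_4(9)/9 (volume-to-surface relation), giving 1458·π^2 ≈ 14389.9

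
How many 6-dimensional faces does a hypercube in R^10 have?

An n-cube has C(n,k)·2^(n-k) k-faces. Here C(10,6)·2^4 = 210·16 = 3360.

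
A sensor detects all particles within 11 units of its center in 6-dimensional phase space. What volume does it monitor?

V = 1771561·π^3/6 ≈ 9.15492e+06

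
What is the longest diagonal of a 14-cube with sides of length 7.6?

Diagonal = √14 · 7.6 ≈ 28.4366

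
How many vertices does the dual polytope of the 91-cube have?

The vertices are ±e_1, ..., ±e_91, so there are 2·91 = 182.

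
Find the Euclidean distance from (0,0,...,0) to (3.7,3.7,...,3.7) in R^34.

Diagonal = √34 · 3.7 ≈ 21.5745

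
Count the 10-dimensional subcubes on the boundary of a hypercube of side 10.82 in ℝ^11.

Choose 10 of 11 axes to span the face (C(11,10) = 11 ways), then fix each of the remaining 1 coordinate at one of its two extreme values (2^1 = 2 ways): 11·2 = 22.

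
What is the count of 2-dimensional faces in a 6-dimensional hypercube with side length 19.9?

f_2(6-cube) = (6 choose 2) · 2^4 = 240.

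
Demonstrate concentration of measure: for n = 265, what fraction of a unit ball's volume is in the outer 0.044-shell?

1 - (1-0.044)^265 ≈ 0.999993 ≈ 99.999337%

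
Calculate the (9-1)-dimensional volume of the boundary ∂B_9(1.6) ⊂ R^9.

S = n·V_n(r)/r = 9·V_9(1.6)/1.6 (volume-to-surface relation), giving 1275.03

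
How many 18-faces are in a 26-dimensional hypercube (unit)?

f_18(26-cube) = (26 choose 18) · 2^8 = 399942400.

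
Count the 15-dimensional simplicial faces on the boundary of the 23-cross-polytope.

An n-cross-polytope has 2^(k+1)·C(n,k+1) k-faces. Here 2^16·C(23,16) = 65536·245157 = 16066609152.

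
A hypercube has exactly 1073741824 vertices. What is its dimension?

n = log_2(1073741824) = 30.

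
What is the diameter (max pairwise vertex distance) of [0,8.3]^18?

d = √(8.3² + 8.3² + ... + 8.3²) [18 terms] = √(18·8.3²) = 8.3√18 ≈ 35.2139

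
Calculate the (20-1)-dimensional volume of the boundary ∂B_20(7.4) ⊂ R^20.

The surface area of an n-ball is 2π^(n/2) r^(n-1) / Γ(n/2). For n=20, r=7.4: 1.6911e+16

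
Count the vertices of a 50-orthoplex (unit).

An n-cross-polytope has 2n vertices; here n = 50, giving 100.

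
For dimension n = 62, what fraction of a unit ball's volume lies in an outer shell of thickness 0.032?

1 - (1-0.032)^62 ≈ 0.866871 ≈ 86.69%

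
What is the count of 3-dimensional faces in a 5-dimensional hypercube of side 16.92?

Choose 3 of 5 axes to span the face (C(5,3) = 10 ways), then fix each of the remaining 2 coordinates at one of its two extreme values (2^2 = 4 ways): 10·4 = 40.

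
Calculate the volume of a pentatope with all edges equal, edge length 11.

V = (11^4 / 4!) · √((4+1) / 2^4) ≈ 341.024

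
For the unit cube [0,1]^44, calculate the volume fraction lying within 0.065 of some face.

The inner cube has side 1-2·0.065 = 0.87 and volume (0.87)^44 ≈ 0.002182, so the shell holds 0.997818 of the volume.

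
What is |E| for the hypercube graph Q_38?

Each of the 2^38 = 274877906944 vertices has degree 38; total edges = 38·2^38/2 = 5222680231936.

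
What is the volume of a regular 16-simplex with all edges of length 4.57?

For a regular n-simplex with edge a, V = (a^n / n!)·√((n+1)/2^n). With a=4.57, n=16: V ≈ 2.78628e-05.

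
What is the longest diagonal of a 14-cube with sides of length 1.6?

d = √(1.6² + 1.6² + ... + 1.6²) [14 terms] = √(14·1.6²) = 1.6√14 ≈ 5.98665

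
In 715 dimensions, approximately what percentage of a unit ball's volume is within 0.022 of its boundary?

1 - (1-0.022)^715 ≈ 0.9999998763 ≈ 99.999988%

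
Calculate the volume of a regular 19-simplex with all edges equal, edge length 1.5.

V = (1.5^19 / 19!) · √((19+1) / 2^19) ≈ 1.12556e-16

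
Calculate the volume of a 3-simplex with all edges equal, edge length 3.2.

Volume = (√2/12) · 3.2³ = 3.86175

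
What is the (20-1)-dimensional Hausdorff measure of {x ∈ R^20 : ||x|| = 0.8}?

S_20(0.8) = 2·π^(20/2)·(0.8)^19 / Γ(20/2) ≈ 0.00743833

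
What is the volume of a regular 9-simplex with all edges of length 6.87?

V = (6.87^9 / 9!) · √((9+1) / 2^9) ≈ 13.1284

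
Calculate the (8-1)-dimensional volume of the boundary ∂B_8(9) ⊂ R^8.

S = n·V_n(r)/r = 8·V_8(9)/9 (volume-to-surface relation), giving 1594323·π^4 ≈ 1.55302e+08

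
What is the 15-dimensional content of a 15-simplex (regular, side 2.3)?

Volume = 2.3^15 · √(16/2^15) / 15! ≈ 4.5056e-09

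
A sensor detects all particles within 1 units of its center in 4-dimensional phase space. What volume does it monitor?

The n-ball volume is π^(n/2)·r^n/Γ(n/2+1). With n=4, r=1: V = π^2/2 ≈ 4.9348.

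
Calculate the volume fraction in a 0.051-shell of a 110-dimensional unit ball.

Shell fraction = 1 - (1-0.051)^110 ≈ 0.996843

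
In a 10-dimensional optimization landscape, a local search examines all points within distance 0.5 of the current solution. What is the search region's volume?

The n-ball volume is π^(n/2)·r^n/Γ(n/2+1). With n=10, r=0.5: V = π^5/122880 ≈ 0.00249039.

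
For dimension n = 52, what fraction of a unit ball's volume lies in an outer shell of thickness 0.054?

1 - (1-0.054)^52 ≈ 0.944238 ≈ 94.42%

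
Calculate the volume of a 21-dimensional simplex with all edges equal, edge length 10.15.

V = (10.15^21 / 21!) · √((21+1) / 2^21) ≈ 0.0866641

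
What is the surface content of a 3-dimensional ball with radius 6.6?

|∂B_3(6.6)| = 4πr² = 4π·(6.6)² ≈ 547.391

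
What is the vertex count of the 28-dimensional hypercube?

An n-cube has 2^n vertices; for n = 28 that is 2^28 = 268435456.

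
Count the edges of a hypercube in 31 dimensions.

Each of the 2^31 = 2147483648 vertices has degree 31; total edges = 31·2^31/2 = 33285996544.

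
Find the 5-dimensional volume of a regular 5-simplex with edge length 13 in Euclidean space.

For a regular n-simplex with edge a, V = (a^n / n!)·√((n+1)/2^n). With a=13, n=5: V ≈ 1339.79.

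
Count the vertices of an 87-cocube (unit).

Number of vertices = 2n = 174.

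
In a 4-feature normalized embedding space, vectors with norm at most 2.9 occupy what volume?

V_4(2.9) = π^(4/2) · (2.9)^4 / Γ(4/2 + 1) ≈ 349.029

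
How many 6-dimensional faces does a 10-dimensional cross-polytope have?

Each 6-face is the convex hull of 7 vertices, one chosen as ±e_i from each of 7 distinct axes: 2^7·C(10,7) = 15360.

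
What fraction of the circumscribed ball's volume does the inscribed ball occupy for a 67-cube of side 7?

V_in / V_out = (r_in/r_out)^67 = (1/√67)^67 = 67^(-67/2) ≈ 6.70647e-62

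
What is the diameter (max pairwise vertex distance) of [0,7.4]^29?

Diagonal = √29 · 7.4 ≈ 39.8502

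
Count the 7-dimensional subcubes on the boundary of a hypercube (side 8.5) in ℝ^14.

An n-cube has C(n,k)·2^(n-k) k-faces. Here C(14,7)·2^7 = 3432·128 = 439296.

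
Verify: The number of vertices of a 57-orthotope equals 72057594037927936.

False. The 57-cube has 2^57 = 144115188075855872 vertices.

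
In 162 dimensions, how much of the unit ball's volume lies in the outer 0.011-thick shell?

1 - (1-0.011)^162 ≈ 0.833352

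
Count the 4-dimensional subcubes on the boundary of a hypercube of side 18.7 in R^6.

f_4(6-cube) = (6 choose 4) · 2^2 = 60.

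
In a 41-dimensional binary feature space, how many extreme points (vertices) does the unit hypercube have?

Number of vertices = 2^41 = 2199023255552.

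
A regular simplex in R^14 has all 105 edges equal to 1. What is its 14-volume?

For a regular n-simplex with edge a, V = (a^n / n!)·√((n+1)/2^n). With a=1, n=14: V ≈ 3.47078e-13.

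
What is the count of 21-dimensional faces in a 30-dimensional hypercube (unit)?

An n-cube has C(n,k)·2^(n-k) k-faces. Here C(30,21)·2^9 = 14307150·512 = 7325260800.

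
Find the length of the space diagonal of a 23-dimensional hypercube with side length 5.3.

The space diagonal of an n-cube of side s is s√n. Here 5.3·√23 ≈ 25.4179.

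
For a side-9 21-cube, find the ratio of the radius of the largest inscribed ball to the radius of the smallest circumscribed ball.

r_in = 9/2 (half the side); r_out = 9√21/2 (half the diagonal). Ratio = 1/√21 ≈ 0.218218.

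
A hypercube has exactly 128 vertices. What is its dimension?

n = log_2(128) = 7.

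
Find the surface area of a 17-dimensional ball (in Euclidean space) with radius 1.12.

The surface area of an n-ball is 2π^(n/2) r^(n-1) / Γ(n/2). For n=17, r=1.12: 14.6926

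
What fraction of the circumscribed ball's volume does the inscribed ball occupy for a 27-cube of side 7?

V_in/V_out = n^(-n/2) = 27^(-27/2) ≈ 4.74886e-20.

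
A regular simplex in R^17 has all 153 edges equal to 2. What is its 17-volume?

Volume = 2^17 · √(18/2^17) / 17! ≈ 4.3184e-12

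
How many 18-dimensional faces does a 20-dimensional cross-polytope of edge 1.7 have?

Number of 18-faces = 2^(18+1) · C(20,18+1) = 524288 · 20 = 10485760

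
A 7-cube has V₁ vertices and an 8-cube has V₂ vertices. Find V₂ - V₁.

V₁ = 2^7 = 128. V₂ = 2^8 = 256. V₂ - V₁ = 128.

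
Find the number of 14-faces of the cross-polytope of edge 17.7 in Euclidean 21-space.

f_14(21-orthoplex) = 2^15 · (21 choose 15) = 1778122752.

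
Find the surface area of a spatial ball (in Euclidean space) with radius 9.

|∂B_3(9)| = 4πr² = 4π·(9)² ≈ 1017.88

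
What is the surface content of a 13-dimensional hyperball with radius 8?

S = n·V_n(r)/r = 13·V_13(8)/8 (volume-to-surface relation), giving 8796093022208·π^6/10395 ≈ 8.13513e+11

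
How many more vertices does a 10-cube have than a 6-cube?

The 10-cube has 2^10 = 1024 vertices. The 6-cube has 2^6 = 64 vertices. Difference: 1024 - 64 = 960.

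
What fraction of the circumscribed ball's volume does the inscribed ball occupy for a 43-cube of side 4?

V_in/V_out = n^(-n/2) = 43^(-43/2) ≈ 7.59326e-36.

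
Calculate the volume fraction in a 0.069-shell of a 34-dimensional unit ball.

1 - (1-0.069)^34 ≈ 0.912039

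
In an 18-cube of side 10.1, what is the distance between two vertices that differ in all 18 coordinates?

Diagonal = √18 · 10.1 ≈ 42.8507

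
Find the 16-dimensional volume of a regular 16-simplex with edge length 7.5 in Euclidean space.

For a regular n-simplex with edge a, V = (a^n / n!)·√((n+1)/2^n). With a=7.5, n=16: V ≈ 0.0771516.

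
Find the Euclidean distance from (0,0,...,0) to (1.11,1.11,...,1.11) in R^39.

||(1.11,1.11,...,1.11)|| = √(39)·1.11 ≈ 6.93195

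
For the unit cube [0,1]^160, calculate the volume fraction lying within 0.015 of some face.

The inner cube has side 1-2·0.015 = 0.97 and volume (0.97)^160 ≈ 0.007647, so the shell holds 0.992353 of the volume.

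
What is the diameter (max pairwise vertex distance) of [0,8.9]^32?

The space diagonal of an n-cube of side s is s√n. Here 8.9·√32 ≈ 50.346.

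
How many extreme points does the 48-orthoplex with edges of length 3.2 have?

The 48-dimensional cross-polytope has 2n = 2·48 = 96 vertices.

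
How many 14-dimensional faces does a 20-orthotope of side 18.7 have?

f_14(20-cube) = (20 choose 14) · 2^6 = 2480640.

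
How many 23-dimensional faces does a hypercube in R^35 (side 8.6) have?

Choose 23 of 35 axes to span the face (C(35,23) = 834451800 ways), then fix each of the remaining 12 coordinates at one of its two extreme values (2^12 = 4096 ways): 834451800·4096 = 3417914572800.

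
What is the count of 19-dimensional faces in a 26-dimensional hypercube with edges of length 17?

f_19(26-cube) = (26 choose 19) · 2^7 = 84198400.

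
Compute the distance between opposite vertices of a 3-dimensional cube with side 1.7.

Diagonal = √3 · 1.7 ≈ 2.94449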